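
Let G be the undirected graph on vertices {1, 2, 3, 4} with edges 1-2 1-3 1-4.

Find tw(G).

1

A width-1 tree decomposition is:
Bags: B1 = {1, 4}  B2 = {1, 2}  B3 = {1, 3}
Tree: B1–B2, B1–B3
Every bag has size at most 2, so the width is 2 − 1 = 1 and tw(G) ≤ 1. Any graph with an edge has treewidth ≥ 1, and G has the edge 4–1. Combining the bounds, tw(G) = 1.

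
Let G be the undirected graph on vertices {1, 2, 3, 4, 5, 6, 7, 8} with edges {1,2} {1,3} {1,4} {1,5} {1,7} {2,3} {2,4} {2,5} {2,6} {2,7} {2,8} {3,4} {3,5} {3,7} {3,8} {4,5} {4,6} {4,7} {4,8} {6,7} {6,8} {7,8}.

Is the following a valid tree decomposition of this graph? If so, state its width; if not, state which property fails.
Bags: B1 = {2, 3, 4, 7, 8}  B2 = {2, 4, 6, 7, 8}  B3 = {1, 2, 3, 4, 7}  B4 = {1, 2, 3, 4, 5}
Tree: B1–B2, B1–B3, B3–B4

Every vertex of G appears in some bag (union = {1, 2, 3, 4, 5, 6, 7, 8}); every edge is covered by a bag; and for each vertex v the set of bags containing v is connected in the bag tree. The decomposition is therefore valid. The largest bag has 5 vertices, so the width is 4.

Yes; width 4.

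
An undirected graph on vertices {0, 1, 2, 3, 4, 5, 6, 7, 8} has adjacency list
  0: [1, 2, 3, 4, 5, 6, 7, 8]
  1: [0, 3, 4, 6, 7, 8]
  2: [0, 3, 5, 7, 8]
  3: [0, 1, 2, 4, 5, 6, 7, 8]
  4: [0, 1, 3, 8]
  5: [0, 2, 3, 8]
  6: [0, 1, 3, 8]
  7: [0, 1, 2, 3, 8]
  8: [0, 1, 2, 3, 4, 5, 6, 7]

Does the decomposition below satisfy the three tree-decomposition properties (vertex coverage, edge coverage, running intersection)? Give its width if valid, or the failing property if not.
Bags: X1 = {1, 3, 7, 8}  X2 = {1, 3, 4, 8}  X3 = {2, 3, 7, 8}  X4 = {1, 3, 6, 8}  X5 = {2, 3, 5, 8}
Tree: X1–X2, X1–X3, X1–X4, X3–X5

No — vertex 0 appears in no bag.

A tree decomposition must satisfy three properties: every vertex lies in some bag; for every edge, both endpoints lie together in some bag; and for every vertex, the bags containing it form a connected subtree. Here vertex 0 appears in no bag, so the decomposition is invalid.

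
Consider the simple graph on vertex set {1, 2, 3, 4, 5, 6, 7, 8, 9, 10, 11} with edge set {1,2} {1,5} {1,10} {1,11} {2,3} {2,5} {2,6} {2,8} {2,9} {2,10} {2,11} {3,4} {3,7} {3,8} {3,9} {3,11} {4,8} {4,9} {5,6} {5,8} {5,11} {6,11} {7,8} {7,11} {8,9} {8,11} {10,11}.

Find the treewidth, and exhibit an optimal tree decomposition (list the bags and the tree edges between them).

Treewidth 3.
Bags: B1 = {2, 3, 8, 9}  B2 = {2, 3, 8, 11}  B3 = {3, 4, 8, 9}  B4 = {2, 5, 8, 11}  B5 = {1, 2, 5, 11}  B6 = {1, 2, 10, 11}  B7 = {2, 5, 6, 11}  B8 = {3, 7, 8, 11}
Tree: B1–B2, B1–B3, B2–B4, B4–B5, B5–B6, B5–B7, B2–B8

The largest bag has 4 vertices, giving width 3; this decomposition certifies tw(G) ≤ 3. For the lower bound, the 4 vertices {2, 3, 8, 9} are pairwise adjacent, and any tree decomposition puts a clique entirely inside one bag — forcing width ≥ 3. Hence tw(G) = 3 exactly.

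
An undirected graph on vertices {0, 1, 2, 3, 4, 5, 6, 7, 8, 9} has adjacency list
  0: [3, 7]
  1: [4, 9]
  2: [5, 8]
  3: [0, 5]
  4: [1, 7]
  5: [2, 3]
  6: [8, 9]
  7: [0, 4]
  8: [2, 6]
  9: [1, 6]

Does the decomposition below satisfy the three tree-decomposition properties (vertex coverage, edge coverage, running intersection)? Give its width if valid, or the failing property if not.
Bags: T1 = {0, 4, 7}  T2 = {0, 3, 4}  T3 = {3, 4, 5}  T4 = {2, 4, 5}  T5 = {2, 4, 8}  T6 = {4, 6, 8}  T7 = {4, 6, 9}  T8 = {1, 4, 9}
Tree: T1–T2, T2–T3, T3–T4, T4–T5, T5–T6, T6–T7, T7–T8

Yes; width 2.

Vertex coverage: the bags together contain {0, 1, 2, 3, 4, 5, 6, 7, 8, 9}, the full vertex set. Edge coverage: each edge of G has both endpoints in at least one bag. Running intersection: for every vertex, the bags containing it form a connected subtree. All three properties hold, so this is a valid tree decomposition of width max|bag| − 1 = 2, and hence tw(G) ≤ 2.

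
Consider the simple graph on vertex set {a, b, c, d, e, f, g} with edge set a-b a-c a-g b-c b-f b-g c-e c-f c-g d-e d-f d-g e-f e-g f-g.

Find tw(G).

A width-3 tree decomposition is:
Bags: B1 = {b, c, f, g}  B2 = {c, e, f, g}  B3 = {a, b, c, g}  B4 = {d, e, f, g}
Tree: B1–B2, B1–B3, B2–B4
Each bag holds 4 vertices, so the decomposition has width 3, which upper-bounds the treewidth. For the lower bound, the 4 vertices {a, b, c, g} are pairwise adjacent, and any tree decomposition puts a clique entirely inside one bag — forcing width ≥ 3. Hence tw(G) = 3 exactly.

3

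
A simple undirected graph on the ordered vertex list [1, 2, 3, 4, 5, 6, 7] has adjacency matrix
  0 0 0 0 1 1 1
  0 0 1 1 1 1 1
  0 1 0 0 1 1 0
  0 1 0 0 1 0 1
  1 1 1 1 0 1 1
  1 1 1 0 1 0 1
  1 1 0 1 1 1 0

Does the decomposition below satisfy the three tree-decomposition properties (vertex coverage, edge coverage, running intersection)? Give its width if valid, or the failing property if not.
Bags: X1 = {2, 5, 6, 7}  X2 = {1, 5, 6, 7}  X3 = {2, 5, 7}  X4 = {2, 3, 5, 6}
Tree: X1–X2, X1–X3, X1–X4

No — vertex 4 appears in no bag.

A tree decomposition must satisfy three properties: every vertex lies in some bag; for every edge, both endpoints lie together in some bag; and for every vertex, the bags containing it form a connected subtree. Here vertex 4 appears in no bag, so the decomposition is invalid.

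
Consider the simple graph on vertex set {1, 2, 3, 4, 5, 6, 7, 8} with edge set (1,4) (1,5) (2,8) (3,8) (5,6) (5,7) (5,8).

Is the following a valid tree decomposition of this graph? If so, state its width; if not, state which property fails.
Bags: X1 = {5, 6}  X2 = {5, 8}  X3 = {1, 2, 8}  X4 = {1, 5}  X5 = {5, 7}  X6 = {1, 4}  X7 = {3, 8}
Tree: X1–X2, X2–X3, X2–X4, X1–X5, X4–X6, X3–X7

No — bags containing vertex 1 are not connected in the tree.

A tree decomposition must satisfy three properties: every vertex lies in some bag; for every edge, both endpoints lie together in some bag; and for every vertex, the bags containing it form a connected subtree. Here bags containing vertex 1 are not connected in the tree, so the decomposition is invalid.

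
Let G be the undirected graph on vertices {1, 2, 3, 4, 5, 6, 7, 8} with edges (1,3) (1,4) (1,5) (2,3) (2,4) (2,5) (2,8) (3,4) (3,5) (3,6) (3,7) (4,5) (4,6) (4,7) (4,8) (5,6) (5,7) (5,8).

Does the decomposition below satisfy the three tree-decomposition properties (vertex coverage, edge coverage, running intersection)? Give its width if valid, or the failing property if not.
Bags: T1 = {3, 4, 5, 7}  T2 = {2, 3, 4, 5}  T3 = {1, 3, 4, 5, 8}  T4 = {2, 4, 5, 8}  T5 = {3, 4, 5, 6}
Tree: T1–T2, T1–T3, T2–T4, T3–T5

A tree decomposition must satisfy three properties: every vertex lies in some bag; for every edge, both endpoints lie together in some bag; and for every vertex, the bags containing it form a connected subtree. Here bags containing vertex 8 are not connected in the tree, so the decomposition is invalid.

No — bags containing vertex 8 are not connected in the tree.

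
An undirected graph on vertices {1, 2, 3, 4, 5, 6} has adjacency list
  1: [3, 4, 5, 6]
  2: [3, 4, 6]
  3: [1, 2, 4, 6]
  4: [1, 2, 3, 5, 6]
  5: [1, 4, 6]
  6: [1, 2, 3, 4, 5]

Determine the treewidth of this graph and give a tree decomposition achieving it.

Treewidth 3.
One optimal decomposition is:
Bags: B1 = {1, 3, 4, 6}  B2 = {1, 4, 5, 6}  B3 = {2, 3, 4, 6}
Tree: B1–B2, B1–B3

Each bag holds 4 vertices, so the decomposition has width 3, which upper-bounds the treewidth. Conversely, {1, 3, 4, 6} is a clique of size 4, and the vertices of any clique must share a bag in every tree decomposition; so some bag has ≥ 4 vertices and tw(G) ≥ 3. Therefore the treewidth is 3.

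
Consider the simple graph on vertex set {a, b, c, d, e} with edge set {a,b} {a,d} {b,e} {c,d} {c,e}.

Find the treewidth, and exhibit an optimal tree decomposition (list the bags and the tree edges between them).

Each bag holds 3 vertices, so the decomposition has width 2, which upper-bounds the treewidth. Since e–c–d–a–b–e is a cycle in G, G is not acyclic. Forests are exactly the graphs of treewidth ≤ 1, so tw(G) ≥ 2. Therefore the treewidth is 2.

Treewidth 2.
Bags: B1 = {c, d, e}  B2 = {a, d, e}  B3 = {a, b, e}
Tree: B1–B2, B2–B3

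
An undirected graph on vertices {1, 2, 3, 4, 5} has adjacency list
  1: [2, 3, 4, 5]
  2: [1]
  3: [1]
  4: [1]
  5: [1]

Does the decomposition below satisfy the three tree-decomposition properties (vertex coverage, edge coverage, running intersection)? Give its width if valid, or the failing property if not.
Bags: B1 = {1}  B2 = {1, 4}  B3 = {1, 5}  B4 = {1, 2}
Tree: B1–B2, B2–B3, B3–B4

A tree decomposition must satisfy three properties: every vertex lies in some bag; for every edge, both endpoints lie together in some bag; and for every vertex, the bags containing it form a connected subtree. Here vertex 3 appears in no bag, so the decomposition is invalid.

No — vertex 3 appears in no bag.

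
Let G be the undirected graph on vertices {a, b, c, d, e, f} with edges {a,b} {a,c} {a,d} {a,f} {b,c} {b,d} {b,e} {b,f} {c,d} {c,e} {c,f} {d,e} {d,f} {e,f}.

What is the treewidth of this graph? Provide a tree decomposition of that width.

The largest bag has 5 vertices, giving width 4; this decomposition certifies tw(G) ≤ 4. On the other hand G contains the 5-clique {b, c, d, e, f}. A clique must lie in a single bag of any decomposition, so no decomposition can have width below 4. Hence tw(G) = 4 exactly.

Treewidth 4.
One optimal decomposition is:
Bags: B1 = {a, b, c, d, f}  B2 = {b, c, d, e, f}
Tree: B1–B2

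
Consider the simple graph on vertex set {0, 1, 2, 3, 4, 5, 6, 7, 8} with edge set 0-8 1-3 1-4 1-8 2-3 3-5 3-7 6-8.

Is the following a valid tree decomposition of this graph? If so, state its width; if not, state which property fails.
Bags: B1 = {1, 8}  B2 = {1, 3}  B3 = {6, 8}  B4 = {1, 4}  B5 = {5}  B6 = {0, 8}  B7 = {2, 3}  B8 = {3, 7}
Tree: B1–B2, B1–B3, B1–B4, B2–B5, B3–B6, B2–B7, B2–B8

A tree decomposition must satisfy three properties: every vertex lies in some bag; for every edge, both endpoints lie together in some bag; and for every vertex, the bags containing it form a connected subtree. Here edge (3,5) lies in no bag, so the decomposition is invalid.

No — edge (3,5) lies in no bag.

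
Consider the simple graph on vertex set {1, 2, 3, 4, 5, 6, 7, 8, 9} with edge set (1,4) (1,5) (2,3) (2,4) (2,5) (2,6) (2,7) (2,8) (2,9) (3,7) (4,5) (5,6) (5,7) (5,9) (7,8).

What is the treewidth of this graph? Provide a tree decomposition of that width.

Treewidth 2.
Bags: B1 = {2, 5, 7}  B2 = {2, 4, 5}  B3 = {2, 5, 6}  B4 = {2, 3, 7}  B5 = {2, 7, 8}  B6 = {2, 5, 9}  B7 = {1, 4, 5}
Tree: B1–B2, B1–B3, B1–B4, B4–B5, B2–B6, B2–B7

The largest bag has 3 vertices, giving width 2; this decomposition certifies tw(G) ≤ 2. For the lower bound, the 3 vertices {1, 4, 5} are pairwise adjacent, and any tree decomposition puts a clique entirely inside one bag — forcing width ≥ 2. Hence tw(G) = 2 exactly.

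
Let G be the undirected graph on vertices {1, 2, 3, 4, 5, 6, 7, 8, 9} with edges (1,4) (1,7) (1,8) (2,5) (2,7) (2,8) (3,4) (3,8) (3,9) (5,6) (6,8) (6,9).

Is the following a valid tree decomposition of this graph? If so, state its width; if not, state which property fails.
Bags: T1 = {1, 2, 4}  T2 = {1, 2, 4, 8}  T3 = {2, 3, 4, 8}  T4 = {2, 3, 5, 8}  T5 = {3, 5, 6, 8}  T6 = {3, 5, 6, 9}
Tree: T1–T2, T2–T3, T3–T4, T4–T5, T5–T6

No — vertex 7 appears in no bag.

A tree decomposition must satisfy three properties: every vertex lies in some bag; for every edge, both endpoints lie together in some bag; and for every vertex, the bags containing it form a connected subtree. Here vertex 7 appears in no bag, so the decomposition is invalid.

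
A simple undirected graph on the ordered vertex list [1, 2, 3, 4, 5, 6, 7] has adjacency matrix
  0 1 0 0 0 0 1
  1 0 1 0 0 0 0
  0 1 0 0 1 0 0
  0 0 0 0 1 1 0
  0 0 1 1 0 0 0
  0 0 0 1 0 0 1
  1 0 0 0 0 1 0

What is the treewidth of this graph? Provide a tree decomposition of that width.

Treewidth 2.
Bags: B1 = {3, 4, 5}  B2 = {2, 3, 4}  B3 = {1, 2, 4}  B4 = {1, 4, 7}  B5 = {4, 6, 7}
Tree: B1–B2, B2–B3, B3–B4, B4–B5

The largest bag has 3 vertices, giving width 2; this decomposition certifies tw(G) ≤ 2. The edges 4–5–3–2–1–7–6–4 form a cycle, so G is not a tree and its treewidth is at least 2. Hence tw(G) = 2 exactly.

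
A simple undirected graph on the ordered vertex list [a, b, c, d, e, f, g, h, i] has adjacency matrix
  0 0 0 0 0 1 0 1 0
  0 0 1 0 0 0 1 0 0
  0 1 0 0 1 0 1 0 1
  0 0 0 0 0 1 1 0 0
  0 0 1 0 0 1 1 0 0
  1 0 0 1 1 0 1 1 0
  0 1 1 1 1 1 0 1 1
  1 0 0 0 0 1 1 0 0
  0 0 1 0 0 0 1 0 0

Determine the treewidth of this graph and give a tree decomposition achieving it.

The largest bag has 3 vertices, giving width 2; this decomposition certifies tw(G) ≤ 2. For the lower bound, the 3 vertices {c, e, g} are pairwise adjacent, and any tree decomposition puts a clique entirely inside one bag — forcing width ≥ 2. Therefore the treewidth is 2.

Treewidth 2.
One such decomposition:
Bags: B1 = {e, f, g}  B2 = {f, g, h}  B3 = {c, e, g}  B4 = {c, g, i}  B5 = {a, f, h}  B6 = {b, c, g}  B7 = {d, f, g}
Tree: B1–B2, B1–B3, B3–B4, B2–B5, B4–B6, B1–B7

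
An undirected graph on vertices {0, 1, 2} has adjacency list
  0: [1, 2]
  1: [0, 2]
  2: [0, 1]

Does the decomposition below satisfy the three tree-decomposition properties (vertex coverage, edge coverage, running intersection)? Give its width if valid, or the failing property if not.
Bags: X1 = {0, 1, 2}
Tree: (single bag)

Every vertex of G appears in some bag (union = {0, 1, 2}); every edge is covered by a bag; and for each vertex v the set of bags containing v is connected in the bag tree. The decomposition is therefore valid. The largest bag has 3 vertices, so the width is 2.

Yes; width 2.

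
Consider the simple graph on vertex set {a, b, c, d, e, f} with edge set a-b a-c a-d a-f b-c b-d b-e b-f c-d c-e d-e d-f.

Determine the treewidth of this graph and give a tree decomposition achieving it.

Each bag holds 4 vertices, so the decomposition has width 3, which upper-bounds the treewidth. Conversely, {b, c, d, e} is a clique of size 4, and the vertices of any clique must share a bag in every tree decomposition; so some bag has ≥ 4 vertices and tw(G) ≥ 3. Hence tw(G) = 3 exactly.

Treewidth 3.
Bags: B1 = {a, b, c, d}  B2 = {b, c, d, e}  B3 = {a, b, d, f}
Tree: B1–B2, B1–B3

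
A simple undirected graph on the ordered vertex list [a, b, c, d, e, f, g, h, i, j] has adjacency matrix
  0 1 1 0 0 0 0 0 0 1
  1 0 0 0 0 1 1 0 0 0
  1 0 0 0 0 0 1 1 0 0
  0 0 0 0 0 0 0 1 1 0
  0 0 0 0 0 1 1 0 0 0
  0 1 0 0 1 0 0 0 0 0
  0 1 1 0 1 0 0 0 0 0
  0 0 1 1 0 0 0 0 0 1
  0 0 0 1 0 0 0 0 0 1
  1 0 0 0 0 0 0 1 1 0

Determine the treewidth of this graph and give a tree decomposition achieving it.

Every bag has size at most 3, so the width is 3 − 1 = 2 and tw(G) ≤ 2. Since d–i–j–h–d is a cycle in G, G is not acyclic. Forests are exactly the graphs of treewidth ≤ 1, so tw(G) ≥ 2. Combining the bounds, tw(G) = 2.

Treewidth 2.
One optimal decomposition is:
Bags: B1 = {d, h, i}  B2 = {h, i, j}  B3 = {c, h, j}  B4 = {a, c, j}  B5 = {a, c, g}  B6 = {a, b, g}  B7 = {b, e, g}  B8 = {b, e, f}
Tree: B1–B2, B2–B3, B3–B4, B4–B5, B5–B6, B6–B7, B7–B8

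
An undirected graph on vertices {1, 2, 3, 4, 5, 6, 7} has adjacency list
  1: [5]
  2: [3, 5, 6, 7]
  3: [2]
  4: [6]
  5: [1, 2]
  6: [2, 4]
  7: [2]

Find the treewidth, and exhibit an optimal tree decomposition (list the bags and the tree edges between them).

Treewidth 1.
One optimal decomposition is:
Bags: B1 = {2, 6}  B2 = {2, 7}  B3 = {4, 6}  B4 = {2, 3}  B5 = {2, 5}  B6 = {1, 5}
Tree: B1–B2, B1–B3, B1–B4, B2–B5, B5–B6

The largest bag has 2 vertices, giving width 1; this decomposition certifies tw(G) ≤ 1. Since G has at least one edge (e.g. 6–2), it is not an edgeless graph, so tw(G) ≥ 1. Therefore the treewidth is 1.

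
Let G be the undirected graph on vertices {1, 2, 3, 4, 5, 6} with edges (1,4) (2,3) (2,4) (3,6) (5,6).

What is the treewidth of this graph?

1

A width-1 tree decomposition is:
Bags: B1 = {1, 4}  B2 = {2, 4}  B3 = {2, 3}  B4 = {3, 6}  B5 = {5, 6}
Tree: B1–B2, B2–B3, B3–B4, B4–B5
The largest bag has 2 vertices, giving width 1; this decomposition certifies tw(G) ≤ 1. Since G has at least one edge (e.g. 1–4), it is not an edgeless graph, so tw(G) ≥ 1. Hence tw(G) = 1 exactly.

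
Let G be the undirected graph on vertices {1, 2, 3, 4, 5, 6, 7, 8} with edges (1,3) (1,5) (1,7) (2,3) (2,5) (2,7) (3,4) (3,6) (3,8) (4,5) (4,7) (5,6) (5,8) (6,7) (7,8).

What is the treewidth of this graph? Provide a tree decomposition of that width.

Treewidth 3.
One such decomposition:
Bags: B1 = {2, 3, 5, 7}  B2 = {3, 5, 6, 7}  B3 = {3, 5, 7, 8}  B4 = {1, 3, 5, 7}  B5 = {3, 4, 5, 7}
Tree: B1–B2, B2–B3, B3–B4, B4–B5

Each bag holds 4 vertices, so the decomposition has width 3, which upper-bounds the treewidth. For the lower bound: the 4 vertex sets {2,7}, {3,6}, {5}, {8} are disjoint, each induces a connected subgraph, and every pair is joined by at least one edge of G. Contracting each set to a single vertex therefore yields K_{4} as a minor, and since treewidth is minor-monotone, tw(G) ≥ tw(K_{4}) = 3. Combining the bounds, tw(G) = 3.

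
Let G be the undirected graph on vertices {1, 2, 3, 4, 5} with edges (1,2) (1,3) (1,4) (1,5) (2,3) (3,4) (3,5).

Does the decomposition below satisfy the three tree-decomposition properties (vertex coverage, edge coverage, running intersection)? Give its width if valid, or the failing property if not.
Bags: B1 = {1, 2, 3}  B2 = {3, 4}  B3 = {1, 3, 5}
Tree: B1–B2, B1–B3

A tree decomposition must satisfy three properties: every vertex lies in some bag; for every edge, both endpoints lie together in some bag; and for every vertex, the bags containing it form a connected subtree. Here edge (1,4) lies in no bag, so the decomposition is invalid.

No — edge (1,4) lies in no bag.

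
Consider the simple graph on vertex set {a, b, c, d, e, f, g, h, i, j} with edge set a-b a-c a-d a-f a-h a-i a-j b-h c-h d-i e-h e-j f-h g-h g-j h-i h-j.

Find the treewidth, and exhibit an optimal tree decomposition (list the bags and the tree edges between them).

Treewidth 2.
One such decomposition:
Bags: B1 = {a, h, i}  B2 = {a, h, j}  B3 = {e, h, j}  B4 = {a, f, h}  B5 = {a, c, h}  B6 = {a, d, i}  B7 = {g, h, j}  B8 = {a, b, h}
Tree: B1–B2, B2–B3, B2–B4, B2–B5, B1–B6, B3–B7, B1–B8

Every bag has size at most 3, so the width is 3 − 1 = 2 and tw(G) ≤ 2. For the lower bound, the 3 vertices {a, d, i} are pairwise adjacent, and any tree decomposition puts a clique entirely inside one bag — forcing width ≥ 2. The upper and lower bounds meet at 2, so that is the treewidth.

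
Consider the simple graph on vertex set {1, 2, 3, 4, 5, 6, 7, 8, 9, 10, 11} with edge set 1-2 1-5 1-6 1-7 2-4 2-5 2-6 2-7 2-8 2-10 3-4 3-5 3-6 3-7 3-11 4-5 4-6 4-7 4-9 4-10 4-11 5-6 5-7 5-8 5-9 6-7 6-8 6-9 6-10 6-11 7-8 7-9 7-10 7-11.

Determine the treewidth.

A width-4 tree decomposition is:
Bags: B1 = {3, 4, 6, 7, 11}  B2 = {3, 4, 5, 6, 7}  B3 = {2, 4, 5, 6, 7}  B4 = {2, 5, 6, 7, 8}  B5 = {2, 4, 6, 7, 10}  B6 = {4, 5, 6, 7, 9}  B7 = {1, 2, 5, 6, 7}
Tree: B1–B2, B2–B3, B3–B4, B3–B5, B2–B6, B4–B7
The largest bag has 5 vertices, giving width 4; this decomposition certifies tw(G) ≤ 4. On the other hand G contains the 5-clique {2, 5, 6, 7, 8}. A clique must lie in a single bag of any decomposition, so no decomposition can have width below 4. Hence tw(G) = 4 exactly.

4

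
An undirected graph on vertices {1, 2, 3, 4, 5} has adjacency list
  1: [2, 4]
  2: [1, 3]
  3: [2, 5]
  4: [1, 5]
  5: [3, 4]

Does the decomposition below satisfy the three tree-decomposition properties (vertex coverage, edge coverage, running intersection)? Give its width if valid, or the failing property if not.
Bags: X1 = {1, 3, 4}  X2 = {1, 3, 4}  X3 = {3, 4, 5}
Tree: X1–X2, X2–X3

No — vertex 2 appears in no bag.

A tree decomposition must satisfy three properties: every vertex lies in some bag; for every edge, both endpoints lie together in some bag; and for every vertex, the bags containing it form a connected subtree. Here vertex 2 appears in no bag, so the decomposition is invalid.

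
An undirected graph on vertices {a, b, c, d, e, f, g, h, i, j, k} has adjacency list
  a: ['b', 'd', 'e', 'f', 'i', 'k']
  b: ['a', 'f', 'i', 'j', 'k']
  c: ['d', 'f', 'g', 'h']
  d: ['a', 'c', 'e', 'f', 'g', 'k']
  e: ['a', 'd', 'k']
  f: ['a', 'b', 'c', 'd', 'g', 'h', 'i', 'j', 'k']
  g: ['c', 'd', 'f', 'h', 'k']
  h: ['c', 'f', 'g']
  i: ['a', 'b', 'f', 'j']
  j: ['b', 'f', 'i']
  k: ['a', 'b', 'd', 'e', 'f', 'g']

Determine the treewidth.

A width-3 tree decomposition is:
Bags: B1 = {a, b, f, k}  B2 = {a, d, f, k}  B3 = {a, b, f, i}  B4 = {b, f, i, j}  B5 = {a, d, e, k}  B6 = {d, f, g, k}  B7 = {c, d, f, g}  B8 = {c, f, g, h}
Tree: B1–B2, B1–B3, B3–B4, B2–B5, B2–B6, B6–B7, B7–B8
The largest bag has 4 vertices, giving width 3; this decomposition certifies tw(G) ≤ 3. On the other hand G contains the 4-clique {a, d, e, k}. A clique must lie in a single bag of any decomposition, so no decomposition can have width below 3. Hence tw(G) = 3 exactly.

3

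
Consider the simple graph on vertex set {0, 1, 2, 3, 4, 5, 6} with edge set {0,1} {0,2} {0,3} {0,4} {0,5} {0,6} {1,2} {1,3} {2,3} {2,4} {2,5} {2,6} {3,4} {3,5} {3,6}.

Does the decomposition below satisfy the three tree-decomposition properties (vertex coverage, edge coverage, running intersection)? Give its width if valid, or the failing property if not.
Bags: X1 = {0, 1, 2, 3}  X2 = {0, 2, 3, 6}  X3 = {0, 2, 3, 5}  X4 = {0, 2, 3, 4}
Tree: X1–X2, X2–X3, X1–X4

Yes; width 3.

Checking the three conditions: (i) the bags cover all of {0, 1, 2, 3, 4, 5, 6}; (ii) for each edge, some bag contains both endpoints; (iii) the bags containing any fixed vertex form a subtree. All hold, so the decomposition is valid with width 4 − 1 = 3.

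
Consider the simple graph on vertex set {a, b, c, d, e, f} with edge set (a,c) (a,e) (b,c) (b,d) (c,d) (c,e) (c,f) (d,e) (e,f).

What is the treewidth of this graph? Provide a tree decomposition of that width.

The largest bag has 3 vertices, giving width 2; this decomposition certifies tw(G) ≤ 2. For the lower bound, the 3 vertices {c, d, e} are pairwise adjacent, and any tree decomposition puts a clique entirely inside one bag — forcing width ≥ 2. The upper and lower bounds meet at 2, so that is the treewidth.

Treewidth 2.
One such decomposition:
Bags: B1 = {c, d, e}  B2 = {a, c, e}  B3 = {c, e, f}  B4 = {b, c, d}
Tree: B1–B2, B1–B3, B1–B4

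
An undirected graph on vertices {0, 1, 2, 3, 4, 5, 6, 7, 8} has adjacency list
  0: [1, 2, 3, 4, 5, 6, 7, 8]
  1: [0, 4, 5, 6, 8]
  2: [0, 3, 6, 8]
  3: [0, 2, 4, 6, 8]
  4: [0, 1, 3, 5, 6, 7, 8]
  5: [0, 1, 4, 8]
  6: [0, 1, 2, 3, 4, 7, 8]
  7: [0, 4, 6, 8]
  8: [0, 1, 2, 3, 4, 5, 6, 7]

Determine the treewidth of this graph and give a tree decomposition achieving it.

Treewidth 4.
Bags: B1 = {0, 4, 6, 7, 8}  B2 = {0, 1, 4, 6, 8}  B3 = {0, 1, 4, 5, 8}  B4 = {0, 3, 4, 6, 8}  B5 = {0, 2, 3, 6, 8}
Tree: B1–B2, B2–B3, B1–B4, B4–B5

The largest bag has 5 vertices, giving width 4; this decomposition certifies tw(G) ≤ 4. Conversely, {0, 2, 3, 6, 8} is a clique of size 5, and the vertices of any clique must share a bag in every tree decomposition; so some bag has ≥ 5 vertices and tw(G) ≥ 4. Combining the bounds, tw(G) = 4.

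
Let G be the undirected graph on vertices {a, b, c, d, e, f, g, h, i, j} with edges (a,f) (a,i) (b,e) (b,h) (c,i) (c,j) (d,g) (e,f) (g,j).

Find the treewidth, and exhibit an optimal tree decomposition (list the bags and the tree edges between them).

The largest bag has 2 vertices, giving width 1; this decomposition certifies tw(G) ≤ 1. Any graph with an edge has treewidth ≥ 1, and G has the edge d–g. The upper and lower bounds meet at 1, so that is the treewidth.

Treewidth 1.
Bags: B1 = {d, g}  B2 = {g, j}  B3 = {c, j}  B4 = {c, i}  B5 = {a, i}  B6 = {a, f}  B7 = {e, f}  B8 = {b, e}  B9 = {b, h}
Tree: B1–B2, B2–B3, B3–B4, B4–B5, B5–B6, B6–B7, B7–B8, B8–B9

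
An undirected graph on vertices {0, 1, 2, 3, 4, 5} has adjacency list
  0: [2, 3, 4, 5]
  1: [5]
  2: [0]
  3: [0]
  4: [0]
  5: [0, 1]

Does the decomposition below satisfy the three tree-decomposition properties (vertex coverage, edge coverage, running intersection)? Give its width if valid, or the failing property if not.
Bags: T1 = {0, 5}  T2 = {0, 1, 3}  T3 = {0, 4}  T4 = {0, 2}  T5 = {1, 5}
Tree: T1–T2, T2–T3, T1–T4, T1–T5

A tree decomposition must satisfy three properties: every vertex lies in some bag; for every edge, both endpoints lie together in some bag; and for every vertex, the bags containing it form a connected subtree. Here bags containing vertex 1 are not connected in the tree, so the decomposition is invalid.

No — bags containing vertex 1 are not connected in the tree.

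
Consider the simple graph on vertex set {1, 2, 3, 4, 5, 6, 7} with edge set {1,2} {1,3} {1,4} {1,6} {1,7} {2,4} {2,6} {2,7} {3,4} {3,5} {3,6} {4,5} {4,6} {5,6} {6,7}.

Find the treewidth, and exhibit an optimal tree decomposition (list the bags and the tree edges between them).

Every bag has size at most 4, so the width is 4 − 1 = 3 and tw(G) ≤ 3. Conversely, {1, 2, 4, 6} is a clique of size 4, and the vertices of any clique must share a bag in every tree decomposition; so some bag has ≥ 4 vertices and tw(G) ≥ 3. Combining the bounds, tw(G) = 3.

Treewidth 3.
One such decomposition:
Bags: B1 = {1, 2, 6, 7}  B2 = {1, 2, 4, 6}  B3 = {1, 3, 4, 6}  B4 = {3, 4, 5, 6}
Tree: B1–B2, B2–B3, B3–B4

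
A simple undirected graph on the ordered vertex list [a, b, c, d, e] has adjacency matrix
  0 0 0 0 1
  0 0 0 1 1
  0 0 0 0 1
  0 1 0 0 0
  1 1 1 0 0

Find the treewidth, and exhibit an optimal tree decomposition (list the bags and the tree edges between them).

The largest bag has 2 vertices, giving width 1; this decomposition certifies tw(G) ≤ 1. G has an edge, so its treewidth is at least 1. Hence tw(G) = 1 exactly.

Treewidth 1.
Bags: B1 = {a, e}  B2 = {b, e}  B3 = {c, e}  B4 = {b, d}
Tree: B1–B2, B2–B3, B2–B4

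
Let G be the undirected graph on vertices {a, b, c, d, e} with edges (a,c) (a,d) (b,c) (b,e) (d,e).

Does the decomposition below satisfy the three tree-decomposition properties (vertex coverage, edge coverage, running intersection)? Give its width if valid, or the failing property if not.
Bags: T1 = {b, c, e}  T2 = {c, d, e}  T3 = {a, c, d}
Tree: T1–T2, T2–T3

Checking the three conditions: (i) the bags cover all of {a, b, c, d, e}; (ii) for each edge, some bag contains both endpoints; (iii) the bags containing any fixed vertex form a subtree. All hold, so the decomposition is valid with width 3 − 1 = 2.

Yes; width 2.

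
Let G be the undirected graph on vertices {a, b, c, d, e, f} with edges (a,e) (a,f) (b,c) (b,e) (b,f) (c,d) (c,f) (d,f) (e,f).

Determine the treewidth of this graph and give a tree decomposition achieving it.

Each bag holds 3 vertices, so the decomposition has width 2, which upper-bounds the treewidth. Conversely, {c, d, f} is a clique of size 3, and the vertices of any clique must share a bag in every tree decomposition; so some bag has ≥ 3 vertices and tw(G) ≥ 2. Therefore the treewidth is 2.

Treewidth 2.
One such decomposition:
Bags: B1 = {a, e, f}  B2 = {b, e, f}  B3 = {b, c, f}  B4 = {c, d, f}
Tree: B1–B2, B2–B3, B3–B4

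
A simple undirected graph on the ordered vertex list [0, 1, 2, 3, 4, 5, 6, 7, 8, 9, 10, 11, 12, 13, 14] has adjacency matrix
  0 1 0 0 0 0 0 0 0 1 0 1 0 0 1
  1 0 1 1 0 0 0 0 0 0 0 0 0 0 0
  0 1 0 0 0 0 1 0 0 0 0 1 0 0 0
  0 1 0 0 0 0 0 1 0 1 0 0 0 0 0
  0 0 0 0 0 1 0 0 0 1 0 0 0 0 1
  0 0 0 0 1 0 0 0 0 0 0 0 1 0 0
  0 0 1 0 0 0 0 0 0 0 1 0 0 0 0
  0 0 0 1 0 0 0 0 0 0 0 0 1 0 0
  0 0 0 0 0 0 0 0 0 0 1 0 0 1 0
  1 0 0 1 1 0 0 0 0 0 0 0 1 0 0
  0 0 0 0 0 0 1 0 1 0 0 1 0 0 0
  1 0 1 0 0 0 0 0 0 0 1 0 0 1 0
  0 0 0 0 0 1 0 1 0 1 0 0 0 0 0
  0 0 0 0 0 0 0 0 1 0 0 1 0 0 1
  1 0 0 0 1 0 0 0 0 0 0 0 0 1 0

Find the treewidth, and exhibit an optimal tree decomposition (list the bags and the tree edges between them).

The largest bag has 4 vertices, giving width 3; this decomposition certifies tw(G) ≤ 3. For the lower bound: the 4 vertex sets {5,7,12}, {4}, {9}, {0,1,3,14} are disjoint, each induces a connected subgraph, and every pair is joined by at least one edge of G. Contracting each set to a single vertex therefore yields K_{4} as a minor, and since treewidth is minor-monotone, tw(G) ≥ tw(K_{4}) = 3. Combining the bounds, tw(G) = 3.

Treewidth 3.
One such decomposition:
Bags: B1 = {4, 5, 7, 12}  B2 = {4, 7, 9, 12}  B3 = {3, 4, 7, 9}  B4 = {3, 4, 9, 14}  B5 = {0, 3, 9, 14}  B6 = {0, 1, 3, 14}  B7 = {0, 1, 13, 14}  B8 = {0, 1, 11, 13}  B9 = {1, 2, 11, 13}  B10 = {2, 8, 11, 13}  B11 = {2, 8, 10, 11}  B12 = {2, 6, 8, 10}
Tree: B1–B2, B2–B3, B3–B4, B4–B5, B5–B6, B6–B7, B7–B8, B8–B9, B9–B10, B10–B11, B11–B12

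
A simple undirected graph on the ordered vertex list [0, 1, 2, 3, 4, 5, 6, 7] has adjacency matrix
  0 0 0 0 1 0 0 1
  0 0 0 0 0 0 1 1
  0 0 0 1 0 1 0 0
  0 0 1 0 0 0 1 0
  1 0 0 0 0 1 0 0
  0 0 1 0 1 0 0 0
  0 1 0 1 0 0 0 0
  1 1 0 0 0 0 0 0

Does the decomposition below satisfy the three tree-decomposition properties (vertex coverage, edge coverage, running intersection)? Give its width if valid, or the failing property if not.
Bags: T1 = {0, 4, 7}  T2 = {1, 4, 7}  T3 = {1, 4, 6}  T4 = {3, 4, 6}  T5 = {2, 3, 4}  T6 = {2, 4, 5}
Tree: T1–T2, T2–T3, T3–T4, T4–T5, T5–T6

Checking the three conditions: (i) the bags cover all of {0, 1, 2, 3, 4, 5, 6, 7}; (ii) for each edge, some bag contains both endpoints; (iii) the bags containing any fixed vertex form a subtree. All hold, so the decomposition is valid with width 3 − 1 = 2.

Yes; width 2.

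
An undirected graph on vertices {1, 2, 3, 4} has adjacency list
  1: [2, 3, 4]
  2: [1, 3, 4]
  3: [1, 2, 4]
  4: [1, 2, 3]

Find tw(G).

A width-3 tree decomposition is:
Bags: B1 = {1, 2, 3, 4}
Tree: (single bag)
A single bag containing all 4 vertices is trivially a valid decomposition of width 3. Conversely, {1, 2, 3, 4} is a clique of size 4, and the vertices of any clique must share a bag in every tree decomposition; so some bag has ≥ 4 vertices and tw(G) ≥ 3. Hence tw(G) = 3 exactly.

3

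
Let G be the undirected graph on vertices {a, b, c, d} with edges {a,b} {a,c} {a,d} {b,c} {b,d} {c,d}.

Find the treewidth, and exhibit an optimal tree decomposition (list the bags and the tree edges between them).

Treewidth 3.
One such decomposition:
Bags: B1 = {a, b, c, d}
Tree: (single bag)

A single bag containing all 4 vertices is trivially a valid decomposition of width 3. For the lower bound, the 4 vertices {a, b, c, d} are pairwise adjacent, and any tree decomposition puts a clique entirely inside one bag — forcing width ≥ 3. Combining the bounds, tw(G) = 3.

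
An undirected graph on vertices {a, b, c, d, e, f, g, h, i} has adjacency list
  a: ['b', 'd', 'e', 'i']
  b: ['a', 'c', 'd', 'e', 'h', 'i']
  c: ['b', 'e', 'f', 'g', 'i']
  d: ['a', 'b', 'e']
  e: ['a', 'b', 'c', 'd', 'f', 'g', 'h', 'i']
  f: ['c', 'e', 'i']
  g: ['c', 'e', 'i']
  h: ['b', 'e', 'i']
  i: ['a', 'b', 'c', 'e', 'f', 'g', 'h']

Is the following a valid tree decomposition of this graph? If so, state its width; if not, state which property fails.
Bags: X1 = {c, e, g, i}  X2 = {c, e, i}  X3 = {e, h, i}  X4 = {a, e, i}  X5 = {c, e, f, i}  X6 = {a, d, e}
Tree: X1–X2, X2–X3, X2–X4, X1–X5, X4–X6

A tree decomposition must satisfy three properties: every vertex lies in some bag; for every edge, both endpoints lie together in some bag; and for every vertex, the bags containing it form a connected subtree. Here vertex b appears in no bag, so the decomposition is invalid.

No — vertex b appears in no bag.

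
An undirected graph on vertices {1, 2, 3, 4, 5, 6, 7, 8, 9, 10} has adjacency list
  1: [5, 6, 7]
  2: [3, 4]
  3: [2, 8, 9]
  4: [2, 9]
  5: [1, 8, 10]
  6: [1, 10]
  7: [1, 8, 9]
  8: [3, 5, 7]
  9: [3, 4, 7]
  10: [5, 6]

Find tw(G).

2

A width-2 tree decomposition is:
Bags: B1 = {2, 3, 4}  B2 = {3, 4, 9}  B3 = {3, 8, 9}  B4 = {7, 8, 9}  B5 = {5, 7, 8}  B6 = {1, 5, 7}  B7 = {1, 5, 10}  B8 = {1, 6, 10}
Tree: B1–B2, B2–B3, B3–B4, B4–B5, B5–B6, B6–B7, B7–B8
Each bag holds 3 vertices, so the decomposition has width 2, which upper-bounds the treewidth. Since 2–4–9–3–2 is a cycle in G, G is not acyclic. Forests are exactly the graphs of treewidth ≤ 1, so tw(G) ≥ 2. Hence tw(G) = 2 exactly.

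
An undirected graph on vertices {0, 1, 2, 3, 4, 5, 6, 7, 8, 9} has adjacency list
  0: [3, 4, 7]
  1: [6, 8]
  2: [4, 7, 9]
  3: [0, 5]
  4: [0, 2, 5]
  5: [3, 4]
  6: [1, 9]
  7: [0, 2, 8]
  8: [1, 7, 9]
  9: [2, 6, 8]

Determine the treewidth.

A width-2 tree decomposition is:
Bags: B1 = {1, 6, 9}  B2 = {1, 8, 9}  B3 = {2, 8, 9}  B4 = {2, 7, 8}  B5 = {2, 4, 7}  B6 = {0, 4, 7}  B7 = {0, 4, 5}  B8 = {0, 3, 5}
Tree: B1–B2, B2–B3, B3–B4, B4–B5, B5–B6, B6–B7, B7–B8
Each bag holds 3 vertices, so the decomposition has width 2, which upper-bounds the treewidth. Since 6–1–8–9–6 is a cycle in G, G is not acyclic. Forests are exactly the graphs of treewidth ≤ 1, so tw(G) ≥ 2. Combining the bounds, tw(G) = 2.

2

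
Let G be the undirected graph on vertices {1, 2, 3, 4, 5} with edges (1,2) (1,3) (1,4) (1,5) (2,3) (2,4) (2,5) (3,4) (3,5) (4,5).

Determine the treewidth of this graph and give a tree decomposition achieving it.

Treewidth 4.
One optimal decomposition is:
Bags: B1 = {1, 2, 3, 4, 5}
Tree: (single bag)

A single bag containing all 5 vertices is trivially a valid decomposition of width 4. Conversely, {1, 2, 3, 4, 5} is a clique of size 5, and the vertices of any clique must share a bag in every tree decomposition; so some bag has ≥ 5 vertices and tw(G) ≥ 4. The upper and lower bounds meet at 4, so that is the treewidth.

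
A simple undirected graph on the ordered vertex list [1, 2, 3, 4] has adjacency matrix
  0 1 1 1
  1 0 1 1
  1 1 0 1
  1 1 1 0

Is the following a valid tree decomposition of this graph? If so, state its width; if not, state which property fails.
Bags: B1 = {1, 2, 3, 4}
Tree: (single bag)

Vertex coverage: the bags together contain {1, 2, 3, 4}, the full vertex set. Edge coverage: each edge of G has both endpoints in at least one bag. Running intersection: for every vertex, the bags containing it form a connected subtree. All three properties hold, so this is a valid tree decomposition of width max|bag| − 1 = 3, and hence tw(G) ≤ 3.

Yes; width 3.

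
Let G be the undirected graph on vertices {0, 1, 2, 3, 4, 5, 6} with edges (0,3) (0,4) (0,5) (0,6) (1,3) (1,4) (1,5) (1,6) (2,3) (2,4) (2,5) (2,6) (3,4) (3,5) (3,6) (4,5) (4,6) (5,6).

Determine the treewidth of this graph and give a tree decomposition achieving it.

Each bag holds 5 vertices, so the decomposition has width 4, which upper-bounds the treewidth. Conversely, {0, 3, 4, 5, 6} is a clique of size 5, and the vertices of any clique must share a bag in every tree decomposition; so some bag has ≥ 5 vertices and tw(G) ≥ 4. Therefore the treewidth is 4.

Treewidth 4.
One such decomposition:
Bags: B1 = {0, 3, 4, 5, 6}  B2 = {2, 3, 4, 5, 6}  B3 = {1, 3, 4, 5, 6}
Tree: B1–B2, B2–B3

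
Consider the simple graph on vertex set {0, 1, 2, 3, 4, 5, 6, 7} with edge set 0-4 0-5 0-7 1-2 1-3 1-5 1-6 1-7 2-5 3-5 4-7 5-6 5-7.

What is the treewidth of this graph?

2

A width-2 tree decomposition is:
Bags: B1 = {1, 3, 5}  B2 = {1, 5, 7}  B3 = {0, 5, 7}  B4 = {0, 4, 7}  B5 = {1, 2, 5}  B6 = {1, 5, 6}
Tree: B1–B2, B2–B3, B3–B4, B1–B5, B2–B6
The largest bag has 3 vertices, giving width 2; this decomposition certifies tw(G) ≤ 2. For the lower bound, the 3 vertices {0, 4, 7} are pairwise adjacent, and any tree decomposition puts a clique entirely inside one bag — forcing width ≥ 2. The upper and lower bounds meet at 2, so that is the treewidth.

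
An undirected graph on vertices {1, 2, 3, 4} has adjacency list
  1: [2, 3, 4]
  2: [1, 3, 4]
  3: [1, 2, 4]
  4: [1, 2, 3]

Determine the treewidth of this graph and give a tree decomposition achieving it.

With just one bag of size 4, the width is 4 − 1 = 3, so tw(G) ≤ 3. Conversely, {1, 2, 3, 4} is a clique of size 4, and the vertices of any clique must share a bag in every tree decomposition; so some bag has ≥ 4 vertices and tw(G) ≥ 3. The upper and lower bounds meet at 3, so that is the treewidth.

Treewidth 3.
One such decomposition:
Bags: B1 = {1, 2, 3, 4}
Tree: (single bag)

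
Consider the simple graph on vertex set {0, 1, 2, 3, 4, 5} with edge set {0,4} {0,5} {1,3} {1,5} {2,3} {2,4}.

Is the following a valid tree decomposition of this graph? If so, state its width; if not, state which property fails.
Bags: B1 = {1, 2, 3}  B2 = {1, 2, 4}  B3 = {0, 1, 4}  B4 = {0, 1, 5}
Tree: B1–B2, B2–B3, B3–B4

Yes; width 2.

Vertex coverage: the bags together contain {0, 1, 2, 3, 4, 5}, the full vertex set. Edge coverage: each edge of G has both endpoints in at least one bag. Running intersection: for every vertex, the bags containing it form a connected subtree. All three properties hold, so this is a valid tree decomposition of width max|bag| − 1 = 2, and hence tw(G) ≤ 2.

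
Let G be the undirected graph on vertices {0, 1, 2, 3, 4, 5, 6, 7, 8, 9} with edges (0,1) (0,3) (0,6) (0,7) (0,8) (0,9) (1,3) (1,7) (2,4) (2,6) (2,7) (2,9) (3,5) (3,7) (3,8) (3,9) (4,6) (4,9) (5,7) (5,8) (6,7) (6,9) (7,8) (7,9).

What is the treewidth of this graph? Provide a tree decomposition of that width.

Every bag has size at most 4, so the width is 4 − 1 = 3 and tw(G) ≤ 3. On the other hand G contains the 4-clique {2, 4, 6, 9}. A clique must lie in a single bag of any decomposition, so no decomposition can have width below 3. Hence tw(G) = 3 exactly.

Treewidth 3.
One such decomposition:
Bags: B1 = {0, 6, 7, 9}  B2 = {0, 3, 7, 9}  B3 = {2, 6, 7, 9}  B4 = {0, 1, 3, 7}  B5 = {0, 3, 7, 8}  B6 = {3, 5, 7, 8}  B7 = {2, 4, 6, 9}
Tree: B1–B2, B1–B3, B2–B4, B2–B5, B5–B6, B3–B7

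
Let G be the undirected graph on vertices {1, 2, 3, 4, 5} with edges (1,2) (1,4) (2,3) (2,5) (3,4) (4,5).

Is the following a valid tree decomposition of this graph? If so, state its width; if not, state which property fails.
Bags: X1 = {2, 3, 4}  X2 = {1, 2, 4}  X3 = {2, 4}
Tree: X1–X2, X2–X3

A tree decomposition must satisfy three properties: every vertex lies in some bag; for every edge, both endpoints lie together in some bag; and for every vertex, the bags containing it form a connected subtree. Here vertex 5 appears in no bag, so the decomposition is invalid.

No — vertex 5 appears in no bag.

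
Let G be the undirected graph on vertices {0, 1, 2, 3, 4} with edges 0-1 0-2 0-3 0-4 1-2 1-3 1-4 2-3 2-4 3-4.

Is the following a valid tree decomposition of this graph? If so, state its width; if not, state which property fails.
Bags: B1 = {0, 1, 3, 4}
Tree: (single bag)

No — vertex 2 appears in no bag.

A tree decomposition must satisfy three properties: every vertex lies in some bag; for every edge, both endpoints lie together in some bag; and for every vertex, the bags containing it form a connected subtree. Here vertex 2 appears in no bag, so the decomposition is invalid.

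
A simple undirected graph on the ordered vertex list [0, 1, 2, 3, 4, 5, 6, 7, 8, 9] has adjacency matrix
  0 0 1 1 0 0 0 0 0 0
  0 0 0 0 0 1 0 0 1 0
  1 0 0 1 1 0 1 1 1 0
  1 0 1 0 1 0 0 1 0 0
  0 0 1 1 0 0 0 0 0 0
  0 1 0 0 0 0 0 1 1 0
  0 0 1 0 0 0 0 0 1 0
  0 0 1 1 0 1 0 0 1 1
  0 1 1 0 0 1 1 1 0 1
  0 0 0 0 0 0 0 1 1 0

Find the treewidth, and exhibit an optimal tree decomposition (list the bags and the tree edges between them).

Treewidth 2.
One such decomposition:
Bags: B1 = {2, 3, 7}  B2 = {2, 7, 8}  B3 = {0, 2, 3}  B4 = {7, 8, 9}  B5 = {2, 3, 4}  B6 = {2, 6, 8}  B7 = {5, 7, 8}  B8 = {1, 5, 8}
Tree: B1–B2, B1–B3, B2–B4, B3–B5, B2–B6, B4–B7, B7–B8

Each bag holds 3 vertices, so the decomposition has width 2, which upper-bounds the treewidth. Conversely, {1, 5, 8} is a clique of size 3, and the vertices of any clique must share a bag in every tree decomposition; so some bag has ≥ 3 vertices and tw(G) ≥ 2. The upper and lower bounds meet at 2, so that is the treewidth.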